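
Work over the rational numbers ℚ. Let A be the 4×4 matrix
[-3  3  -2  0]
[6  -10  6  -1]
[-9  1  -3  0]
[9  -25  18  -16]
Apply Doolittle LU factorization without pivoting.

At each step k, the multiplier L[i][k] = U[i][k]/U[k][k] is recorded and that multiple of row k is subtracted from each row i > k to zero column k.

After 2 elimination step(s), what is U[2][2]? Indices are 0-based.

U[2][2] = -1

Step 1: pivot at (0,0) is -3.
  row1 ← row1 − (-2)·row0  ⇒  L[1][0]=-2, U row1=(0, -4, 2, -1)
  row2 ← row2 − (3)·row0  ⇒  L[2][0]=3, U row2=(0, -8, 3, 0)
  row3 ← row3 − (-3)·row0  ⇒  L[3][0]=-3, U row3=(0, -16, 12, -16)
Step 2: pivot at (1,1) is -4.
  row2 ← row2 − (2)·row1  ⇒  L[2][1]=2, U row2=(0, 0, -1, 2)
  row3 ← row3 − (4)·row1  ⇒  L[3][1]=4, U row3=(0, 0, 4, -12)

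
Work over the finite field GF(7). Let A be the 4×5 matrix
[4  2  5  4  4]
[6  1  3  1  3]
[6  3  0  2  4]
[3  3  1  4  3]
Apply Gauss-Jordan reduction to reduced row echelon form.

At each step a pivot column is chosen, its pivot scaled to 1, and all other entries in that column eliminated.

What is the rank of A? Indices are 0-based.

rank = 4

step 1: normalize row 0 (÷4) = (1, 4, 3, 1, 1)
  row 1: subtract 6×row0 = (0, 5, 6, 2, 4)
  row 2: subtract 6×row0 = (0, 0, 3, 3, 5)
  row 3: subtract 3×row0 = (0, 5, 6, 1, 0)
step 2: normalize row 1 (÷5) = (0, 1, 4, 6, 5)
  row 0: subtract 4×row1 = (1, 0, 1, 5, 2)
  row 3: subtract 5×row1 = (0, 0, 0, 6, 3)
step 3: normalize row 2 (÷3) = (0, 0, 1, 1, 4)
  row 0: subtract 1×row2 = (1, 0, 0, 4, 5)
  row 1: subtract 4×row2 = (0, 1, 0, 2, 3)
step 4: normalize row 3 (÷6) = (0, 0, 0, 1, 4)
  row 0: subtract 4×row3 = (1, 0, 0, 0, 3)
  row 1: subtract 2×row3 = (0, 1, 0, 0, 2)
  row 2: subtract 1×row3 = (0, 0, 1, 0, 0)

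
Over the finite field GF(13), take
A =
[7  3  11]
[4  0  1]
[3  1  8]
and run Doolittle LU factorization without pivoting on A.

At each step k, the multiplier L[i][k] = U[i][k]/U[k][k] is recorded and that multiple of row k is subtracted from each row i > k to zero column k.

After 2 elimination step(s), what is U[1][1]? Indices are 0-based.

[col 0] pivot 7
  R1 -= 8*R0 → (0, 2, 4)  (L[1][0] := 8)
  R2 -= 6*R0 → (0, 9, 7)  (L[2][0] := 6)
[col 1] pivot 2
  R2 -= 11*R1 → (0, 0, 2)  (L[2][1] := 11)

U[1][1] = 2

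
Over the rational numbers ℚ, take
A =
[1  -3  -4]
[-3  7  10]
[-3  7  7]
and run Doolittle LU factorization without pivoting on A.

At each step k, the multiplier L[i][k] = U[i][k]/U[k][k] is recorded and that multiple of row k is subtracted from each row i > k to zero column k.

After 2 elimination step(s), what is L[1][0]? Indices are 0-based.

L[1][0] = -3

k=0: U[0][0]=1
  eliminate (1,0): mult=-3, new row 1: (0, -2, -2); set L[1][0]=-3
  eliminate (2,0): mult=-3, new row 2: (0, -2, -5); set L[2][0]=-3
k=1: U[1][1]=-2
  eliminate (2,1): mult=1, new row 2: (0, 0, -3); set L[2][1]=1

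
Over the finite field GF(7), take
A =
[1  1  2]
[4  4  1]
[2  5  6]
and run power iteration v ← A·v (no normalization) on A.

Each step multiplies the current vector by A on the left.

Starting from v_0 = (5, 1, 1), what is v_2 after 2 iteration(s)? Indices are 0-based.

v_0 = (5, 1, 1).
v_1 = A·v_0 = (1, 4, 0).
v_2 = A·v_1 = (5, 6, 1).

v_2 = (5, 6, 1)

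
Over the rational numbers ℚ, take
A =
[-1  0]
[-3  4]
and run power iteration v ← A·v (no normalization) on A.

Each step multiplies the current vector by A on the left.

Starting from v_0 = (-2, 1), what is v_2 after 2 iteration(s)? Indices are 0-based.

v_0 = (-2, 1).
v_1 = A·v_0 = (2, 10).
v_2 = A·v_1 = (-2, 34).

v_2 = (-2, 34)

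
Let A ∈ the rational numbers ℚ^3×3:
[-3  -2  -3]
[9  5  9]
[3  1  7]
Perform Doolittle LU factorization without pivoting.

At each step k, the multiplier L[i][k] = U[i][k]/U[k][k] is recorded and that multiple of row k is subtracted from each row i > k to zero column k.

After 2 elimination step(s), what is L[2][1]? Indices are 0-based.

L[2][1] = 1

k=0: U[0][0]=-3
  eliminate (1,0): mult=-3, new row 1: (0, -1, 0); set L[1][0]=-3
  eliminate (2,0): mult=-1, new row 2: (0, -1, 4); set L[2][0]=-1
k=1: U[1][1]=-1
  eliminate (2,1): mult=1, new row 2: (0, 0, 4); set L[2][1]=1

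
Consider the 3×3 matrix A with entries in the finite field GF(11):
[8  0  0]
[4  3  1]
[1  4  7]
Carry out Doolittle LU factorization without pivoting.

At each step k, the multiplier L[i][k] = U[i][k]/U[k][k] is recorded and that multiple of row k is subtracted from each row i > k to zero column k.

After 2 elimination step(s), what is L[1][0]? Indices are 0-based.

k=0: U[0][0]=8
  eliminate (1,0): mult=6, new row 1: (0, 3, 1); set L[1][0]=6
  eliminate (2,0): mult=7, new row 2: (0, 4, 7); set L[2][0]=7
k=1: U[1][1]=3
  eliminate (2,1): mult=5, new row 2: (0, 0, 2); set L[2][1]=5

L[1][0] = 6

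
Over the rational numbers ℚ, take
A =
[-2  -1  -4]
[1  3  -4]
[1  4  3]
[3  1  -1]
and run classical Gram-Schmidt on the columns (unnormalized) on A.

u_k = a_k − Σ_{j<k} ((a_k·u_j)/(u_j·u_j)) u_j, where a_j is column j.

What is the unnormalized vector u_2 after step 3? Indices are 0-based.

u_2 = (-301/87, -123/29, 241/87, -158/87)

Step 1: u_0 = a_0 = (-2, 1, 1, 3).
Step 2: u_1 = a_1 − (4/5)·u_0 = (3/5, 11/5, 16/5, -7/5).
Step 3: u_2 = a_2 − (4/15)·u_0 − (-1/87)·u_1 = (-301/87, -123/29, 241/87, -158/87).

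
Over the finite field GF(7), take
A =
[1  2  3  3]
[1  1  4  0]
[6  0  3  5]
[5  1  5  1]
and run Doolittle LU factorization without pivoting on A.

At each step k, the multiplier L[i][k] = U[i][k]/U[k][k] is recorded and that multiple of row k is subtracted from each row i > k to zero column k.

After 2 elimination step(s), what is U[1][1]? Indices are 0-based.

k=0: U[0][0]=1
  eliminate (1,0): mult=1, new row 1: (0, 6, 1, 4); set L[1][0]=1
  eliminate (2,0): mult=6, new row 2: (0, 2, 6, 1); set L[2][0]=6
  eliminate (3,0): mult=5, new row 3: (0, 5, 4, 0); set L[3][0]=5
k=1: U[1][1]=6
  eliminate (2,1): mult=5, new row 2: (0, 0, 1, 2); set L[2][1]=5
  eliminate (3,1): mult=2, new row 3: (0, 0, 2, 6); set L[3][1]=2

U[1][1] = 6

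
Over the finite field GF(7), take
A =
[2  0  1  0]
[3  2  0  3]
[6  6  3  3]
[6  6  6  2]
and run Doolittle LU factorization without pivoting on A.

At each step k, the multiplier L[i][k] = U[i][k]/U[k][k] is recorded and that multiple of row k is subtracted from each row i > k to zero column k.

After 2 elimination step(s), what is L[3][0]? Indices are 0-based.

k=0: U[0][0]=2
  eliminate (1,0): mult=5, new row 1: (0, 2, 2, 3); set L[1][0]=5
  eliminate (2,0): mult=3, new row 2: (0, 6, 0, 3); set L[2][0]=3
  eliminate (3,0): mult=3, new row 3: (0, 6, 3, 2); set L[3][0]=3
k=1: U[1][1]=2
  eliminate (2,1): mult=3, new row 2: (0, 0, 1, 1); set L[2][1]=3
  eliminate (3,1): mult=3, new row 3: (0, 0, 4, 0); set L[3][1]=3

L[3][0] = 3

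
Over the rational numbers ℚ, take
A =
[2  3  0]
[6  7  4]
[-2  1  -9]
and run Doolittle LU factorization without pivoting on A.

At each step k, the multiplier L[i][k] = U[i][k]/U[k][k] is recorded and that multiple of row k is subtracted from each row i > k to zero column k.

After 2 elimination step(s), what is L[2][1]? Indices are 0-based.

k=0: U[0][0]=2
  eliminate (1,0): mult=3, new row 1: (0, -2, 4); set L[1][0]=3
  eliminate (2,0): mult=-1, new row 2: (0, 4, -9); set L[2][0]=-1
k=1: U[1][1]=-2
  eliminate (2,1): mult=-2, new row 2: (0, 0, -1); set L[2][1]=-2

L[2][1] = -2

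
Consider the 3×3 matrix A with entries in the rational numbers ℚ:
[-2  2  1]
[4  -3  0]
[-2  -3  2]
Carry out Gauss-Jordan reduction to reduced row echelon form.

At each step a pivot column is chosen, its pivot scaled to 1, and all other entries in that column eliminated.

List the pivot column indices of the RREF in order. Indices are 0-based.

pivot(0,0)=-2: scale R0 → (1, -1, -1/2)
  clear (1,0): R1 −= (4)R0 → (0, 1, 2)
  clear (2,0): R2 −= (-2)R0 → (0, -5, 1)
pivot(1,1)=1: scale R1 → (0, 1, 2)
  clear (0,1): R0 −= (-1)R1 → (1, 0, 3/2)
  clear (2,1): R2 −= (-5)R1 → (0, 0, 11)
pivot(2,2)=11: scale R2 → (0, 0, 1)
  clear (0,2): R0 −= (3/2)R2 → (1, 0, 0)
  clear (1,2): R1 −= (2)R2 → (0, 1, 0)

pivot columns: 0, 1, 2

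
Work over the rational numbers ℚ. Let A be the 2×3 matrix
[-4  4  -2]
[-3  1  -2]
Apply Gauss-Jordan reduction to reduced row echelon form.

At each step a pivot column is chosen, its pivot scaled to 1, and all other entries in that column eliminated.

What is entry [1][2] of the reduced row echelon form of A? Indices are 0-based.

[1] R0 /= -4  ⇒  (1, -1, 1/2)
     R1 -= -3·R0  ⇒  (0, -2, -1/2)
[2] R1 /= -2  ⇒  (0, 1, 1/4)
     R0 -= -1·R1  ⇒  (1, 0, 3/4)

M[1][2] = 1/4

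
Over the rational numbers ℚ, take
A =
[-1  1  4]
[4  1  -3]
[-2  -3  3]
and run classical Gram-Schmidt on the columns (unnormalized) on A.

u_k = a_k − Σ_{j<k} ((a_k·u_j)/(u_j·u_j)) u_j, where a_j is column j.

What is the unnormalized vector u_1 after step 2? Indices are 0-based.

u_1 = (10/7, -5/7, -15/7)

Step 1: u_0 = a_0 = (-1, 4, -2).
Step 2: u_1 = a_1 − (3/7)·u_0 = (10/7, -5/7, -15/7).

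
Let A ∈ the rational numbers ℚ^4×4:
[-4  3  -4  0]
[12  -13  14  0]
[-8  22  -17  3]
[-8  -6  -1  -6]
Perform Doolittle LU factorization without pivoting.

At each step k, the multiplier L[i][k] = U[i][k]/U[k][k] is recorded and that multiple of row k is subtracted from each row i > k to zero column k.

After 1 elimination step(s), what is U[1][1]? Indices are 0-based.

Step 1: pivot at (0,0) is -4.
  row1 ← row1 − (-3)·row0  ⇒  L[1][0]=-3, U row1=(0, -4, 2, 0)
  row2 ← row2 − (2)·row0  ⇒  L[2][0]=2, U row2=(0, 16, -9, 3)
  row3 ← row3 − (2)·row0  ⇒  L[3][0]=2, U row3=(0, -12, 7, -6)

U[1][1] = -4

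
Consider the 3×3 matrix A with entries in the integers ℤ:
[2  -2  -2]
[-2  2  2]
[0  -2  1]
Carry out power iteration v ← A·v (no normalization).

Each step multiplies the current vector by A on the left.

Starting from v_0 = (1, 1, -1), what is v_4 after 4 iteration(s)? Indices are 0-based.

v_4 = (158, -158, 137)

v_0 = (1, 1, -1).
v_1 = A·v_0 = (2, -2, -3).
v_2 = A·v_1 = (14, -14, 1).
v_3 = A·v_2 = (54, -54, 29).
v_4 = A·v_3 = (158, -158, 137).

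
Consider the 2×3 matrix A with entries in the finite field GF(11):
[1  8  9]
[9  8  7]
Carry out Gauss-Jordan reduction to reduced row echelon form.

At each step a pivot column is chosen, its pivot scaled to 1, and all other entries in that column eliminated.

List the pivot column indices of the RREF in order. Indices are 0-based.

pivot columns: 0, 1

[1] R0 /= 1  ⇒  (1, 8, 9)
     R1 -= 9·R0  ⇒  (0, 2, 3)
[2] R1 /= 2  ⇒  (0, 1, 7)
     R0 -= 8·R1  ⇒  (1, 0, 8)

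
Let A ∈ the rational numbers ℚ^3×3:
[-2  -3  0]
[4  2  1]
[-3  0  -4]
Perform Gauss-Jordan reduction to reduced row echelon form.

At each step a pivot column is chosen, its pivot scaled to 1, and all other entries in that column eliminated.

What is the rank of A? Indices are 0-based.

rank = 3

step 1: normalize row 0 (÷-2) = (1, 3/2, 0)
  row 1: subtract 4×row0 = (0, -4, 1)
  row 2: subtract -3×row0 = (0, 9/2, -4)
step 2: normalize row 1 (÷-4) = (0, 1, -1/4)
  row 0: subtract 3/2×row1 = (1, 0, 3/8)
  row 2: subtract 9/2×row1 = (0, 0, -23/8)
step 3: normalize row 2 (÷-23/8) = (0, 0, 1)
  row 0: subtract 3/8×row2 = (1, 0, 0)
  row 1: subtract -1/4×row2 = (0, 1, 0)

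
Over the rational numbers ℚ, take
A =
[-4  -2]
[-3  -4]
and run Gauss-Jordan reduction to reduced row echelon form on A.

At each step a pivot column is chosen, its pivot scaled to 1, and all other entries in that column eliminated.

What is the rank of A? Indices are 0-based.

rank = 2

[1] R0 /= -4  ⇒  (1, 1/2)
     R1 -= -3·R0  ⇒  (0, -5/2)
[2] R1 /= -5/2  ⇒  (0, 1)
     R0 -= 1/2·R1  ⇒  (1, 0)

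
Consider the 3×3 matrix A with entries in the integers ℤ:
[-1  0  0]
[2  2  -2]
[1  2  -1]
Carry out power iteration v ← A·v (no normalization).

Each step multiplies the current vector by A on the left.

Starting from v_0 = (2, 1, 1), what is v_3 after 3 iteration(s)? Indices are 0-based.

v_0 = (2, 1, 1).
v_1 = A·v_0 = (-2, 4, 3).
v_2 = A·v_1 = (2, -2, 3).
v_3 = A·v_2 = (-2, -6, -5).

v_3 = (-2, -6, -5)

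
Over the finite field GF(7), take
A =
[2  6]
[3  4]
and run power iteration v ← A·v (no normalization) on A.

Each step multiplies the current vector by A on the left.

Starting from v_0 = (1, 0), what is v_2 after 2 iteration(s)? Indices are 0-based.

v_2 = (1, 4)

v_0 = (1, 0).
v_1 = A·v_0 = (2, 3).
v_2 = A·v_1 = (1, 4).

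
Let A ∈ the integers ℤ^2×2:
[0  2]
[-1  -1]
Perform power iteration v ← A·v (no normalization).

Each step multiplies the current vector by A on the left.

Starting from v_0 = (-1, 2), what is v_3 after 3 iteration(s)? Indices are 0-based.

v_3 = (-6, 5)

v_0 = (-1, 2).
v_1 = A·v_0 = (4, -1).
v_2 = A·v_1 = (-2, -3).
v_3 = A·v_2 = (-6, 5).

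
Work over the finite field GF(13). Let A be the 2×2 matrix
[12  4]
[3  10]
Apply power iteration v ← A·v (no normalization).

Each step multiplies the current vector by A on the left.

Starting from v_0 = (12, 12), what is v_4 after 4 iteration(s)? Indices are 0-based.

v_0 = (12, 12).
v_1 = A·v_0 = (10, 0).
v_2 = A·v_1 = (3, 4).
v_3 = A·v_2 = (0, 10).
v_4 = A·v_3 = (1, 9).

v_4 = (1, 9)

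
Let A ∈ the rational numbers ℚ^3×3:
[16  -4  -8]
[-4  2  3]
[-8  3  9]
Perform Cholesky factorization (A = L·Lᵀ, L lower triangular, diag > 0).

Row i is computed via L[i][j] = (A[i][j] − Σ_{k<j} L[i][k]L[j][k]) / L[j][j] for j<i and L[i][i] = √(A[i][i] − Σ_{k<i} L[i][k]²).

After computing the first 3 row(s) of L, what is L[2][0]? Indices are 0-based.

L[2][0] = -2

Step 1: L[0][0] = √(16) = 4.
  L[1][0] = (-4) / L[0][0] = -1.
Step 2: L[1][1] = √(1) = 1.
  L[2][0] = (-8) / L[0][0] = -2.
  L[2][1] = (1) / L[1][1] = 1.
Step 3: L[2][2] = √(4) = 2.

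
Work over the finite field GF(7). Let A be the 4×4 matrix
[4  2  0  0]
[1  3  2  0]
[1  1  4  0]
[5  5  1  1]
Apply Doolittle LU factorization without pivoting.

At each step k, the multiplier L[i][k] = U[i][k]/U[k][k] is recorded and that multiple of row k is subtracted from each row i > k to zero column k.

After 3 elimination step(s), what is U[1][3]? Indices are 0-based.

k=0: U[0][0]=4
  eliminate (1,0): mult=2, new row 1: (0, 6, 2, 0); set L[1][0]=2
  eliminate (2,0): mult=2, new row 2: (0, 4, 4, 0); set L[2][0]=2
  eliminate (3,0): mult=3, new row 3: (0, 6, 1, 1); set L[3][0]=3
k=1: U[1][1]=6
  eliminate (2,1): mult=3, new row 2: (0, 0, 5, 0); set L[2][1]=3
  eliminate (3,1): mult=1, new row 3: (0, 0, 6, 1); set L[3][1]=1
k=2: U[2][2]=5
  eliminate (3,2): mult=4, new row 3: (0, 0, 0, 1); set L[3][2]=4

U[1][3] = 0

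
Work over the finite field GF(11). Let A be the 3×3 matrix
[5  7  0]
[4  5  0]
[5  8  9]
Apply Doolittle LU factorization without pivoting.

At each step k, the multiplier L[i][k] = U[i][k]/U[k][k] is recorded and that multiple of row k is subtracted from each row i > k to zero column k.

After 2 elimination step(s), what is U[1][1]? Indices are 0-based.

k=0: U[0][0]=5
  eliminate (1,0): mult=3, new row 1: (0, 6, 0); set L[1][0]=3
  eliminate (2,0): mult=1, new row 2: (0, 1, 9); set L[2][0]=1
k=1: U[1][1]=6
  eliminate (2,1): mult=2, new row 2: (0, 0, 9); set L[2][1]=2

U[1][1] = 6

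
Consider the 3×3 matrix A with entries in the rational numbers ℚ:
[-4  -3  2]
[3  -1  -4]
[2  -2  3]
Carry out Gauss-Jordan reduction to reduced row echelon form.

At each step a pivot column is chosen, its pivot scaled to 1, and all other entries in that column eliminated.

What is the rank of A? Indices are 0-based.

step 1: normalize row 0 (÷-4) = (1, 3/4, -1/2)
  row 1: subtract 3×row0 = (0, -13/4, -5/2)
  row 2: subtract 2×row0 = (0, -7/2, 4)
step 2: normalize row 1 (÷-13/4) = (0, 1, 10/13)
  row 0: subtract 3/4×row1 = (1, 0, -14/13)
  row 2: subtract -7/2×row1 = (0, 0, 87/13)
step 3: normalize row 2 (÷87/13) = (0, 0, 1)
  row 0: subtract -14/13×row2 = (1, 0, 0)
  row 1: subtract 10/13×row2 = (0, 1, 0)

rank = 3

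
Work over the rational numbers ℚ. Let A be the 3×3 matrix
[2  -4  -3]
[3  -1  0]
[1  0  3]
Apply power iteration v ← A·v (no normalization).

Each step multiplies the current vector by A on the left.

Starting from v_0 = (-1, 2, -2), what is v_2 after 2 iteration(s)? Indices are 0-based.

v_0 = (-1, 2, -2).
v_1 = A·v_0 = (-4, -5, -7).
v_2 = A·v_1 = (33, -7, -25).

v_2 = (33, -7, -25)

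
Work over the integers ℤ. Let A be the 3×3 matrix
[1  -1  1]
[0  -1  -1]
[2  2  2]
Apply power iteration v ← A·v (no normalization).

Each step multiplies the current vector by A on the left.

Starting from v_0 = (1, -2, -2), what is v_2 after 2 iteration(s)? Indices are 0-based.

v_0 = (1, -2, -2).
v_1 = A·v_0 = (1, 4, -6).
v_2 = A·v_1 = (-9, 2, -2).

v_2 = (-9, 2, -2)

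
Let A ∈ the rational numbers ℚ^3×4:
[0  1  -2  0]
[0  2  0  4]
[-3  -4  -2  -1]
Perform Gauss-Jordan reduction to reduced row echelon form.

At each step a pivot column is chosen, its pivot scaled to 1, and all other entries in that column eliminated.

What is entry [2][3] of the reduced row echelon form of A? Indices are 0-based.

M[2][3] = 1

step 1: exchange rows 0,2
step 1: normalize row 0 (÷-3) = (1, 4/3, 2/3, 1/3)
step 2: normalize row 1 (÷2) = (0, 1, 0, 2)
  row 0: subtract 4/3×row1 = (1, 0, 2/3, -7/3)
  row 2: subtract 1×row1 = (0, 0, -2, -2)
step 3: normalize row 2 (÷-2) = (0, 0, 1, 1)
  row 0: subtract 2/3×row2 = (1, 0, 0, -3)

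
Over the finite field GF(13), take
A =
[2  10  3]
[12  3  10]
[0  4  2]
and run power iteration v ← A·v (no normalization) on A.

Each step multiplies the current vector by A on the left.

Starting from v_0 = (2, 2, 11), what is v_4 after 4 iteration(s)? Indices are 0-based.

v_4 = (3, 8, 12)

v_0 = (2, 2, 11).
v_1 = A·v_0 = (5, 10, 4).
v_2 = A·v_1 = (5, 0, 9).
v_3 = A·v_2 = (11, 7, 5).
v_4 = A·v_3 = (3, 8, 12).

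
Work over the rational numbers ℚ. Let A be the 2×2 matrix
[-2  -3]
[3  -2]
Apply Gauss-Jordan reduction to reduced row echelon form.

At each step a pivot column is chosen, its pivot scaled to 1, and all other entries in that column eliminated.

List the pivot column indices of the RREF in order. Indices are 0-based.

step 1: normalize row 0 (÷-2) = (1, 3/2)
  row 1: subtract 3×row0 = (0, -13/2)
step 2: normalize row 1 (÷-13/2) = (0, 1)
  row 0: subtract 3/2×row1 = (1, 0)

pivot columns: 0, 1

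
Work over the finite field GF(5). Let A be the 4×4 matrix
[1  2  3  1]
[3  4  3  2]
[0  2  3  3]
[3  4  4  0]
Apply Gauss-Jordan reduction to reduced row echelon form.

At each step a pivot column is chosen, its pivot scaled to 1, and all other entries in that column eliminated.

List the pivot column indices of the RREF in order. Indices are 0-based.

pivot(0,0)=1: scale R0 → (1, 2, 3, 1)
  clear (1,0): R1 −= (3)R0 → (0, 3, 4, 4)
  clear (3,0): R3 −= (3)R0 → (0, 3, 0, 2)
pivot(1,1)=3: scale R1 → (0, 1, 3, 3)
  clear (0,1): R0 −= (2)R1 → (1, 0, 2, 0)
  clear (2,1): R2 −= (2)R1 → (0, 0, 2, 2)
  clear (3,1): R3 −= (3)R1 → (0, 0, 1, 3)
pivot(2,2)=2: scale R2 → (0, 0, 1, 1)
  clear (0,2): R0 −= (2)R2 → (1, 0, 0, 3)
  clear (1,2): R1 −= (3)R2 → (0, 1, 0, 0)
  clear (3,2): R3 −= (1)R2 → (0, 0, 0, 2)
pivot(3,3)=2: scale R3 → (0, 0, 0, 1)
  clear (0,3): R0 −= (3)R3 → (1, 0, 0, 0)
  clear (2,3): R2 −= (1)R3 → (0, 0, 1, 0)

pivot columns: 0, 1, 2, 3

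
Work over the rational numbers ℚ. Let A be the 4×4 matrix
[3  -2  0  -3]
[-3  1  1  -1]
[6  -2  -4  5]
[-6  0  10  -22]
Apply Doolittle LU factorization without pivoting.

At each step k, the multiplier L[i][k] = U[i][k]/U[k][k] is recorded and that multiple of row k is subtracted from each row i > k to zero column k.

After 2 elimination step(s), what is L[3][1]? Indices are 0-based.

L[3][1] = 4

k=0: U[0][0]=3
  eliminate (1,0): mult=-1, new row 1: (0, -1, 1, -4); set L[1][0]=-1
  eliminate (2,0): mult=2, new row 2: (0, 2, -4, 11); set L[2][0]=2
  eliminate (3,0): mult=-2, new row 3: (0, -4, 10, -28); set L[3][0]=-2
k=1: U[1][1]=-1
  eliminate (2,1): mult=-2, new row 2: (0, 0, -2, 3); set L[2][1]=-2
  eliminate (3,1): mult=4, new row 3: (0, 0, 6, -12); set L[3][1]=4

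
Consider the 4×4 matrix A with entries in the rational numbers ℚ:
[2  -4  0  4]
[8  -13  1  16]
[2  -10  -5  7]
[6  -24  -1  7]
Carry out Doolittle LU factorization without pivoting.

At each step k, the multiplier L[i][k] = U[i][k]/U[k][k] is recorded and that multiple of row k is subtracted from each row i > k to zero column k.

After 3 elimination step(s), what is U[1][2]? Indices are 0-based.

[col 0] pivot 2
  R1 -= 4*R0 → (0, 3, 1, 0)  (L[1][0] := 4)
  R2 -= 1*R0 → (0, -6, -5, 3)  (L[2][0] := 1)
  R3 -= 3*R0 → (0, -12, -1, -5)  (L[3][0] := 3)
[col 1] pivot 3
  R2 -= -2*R1 → (0, 0, -3, 3)  (L[2][1] := -2)
  R3 -= -4*R1 → (0, 0, 3, -5)  (L[3][1] := -4)
[col 2] pivot -3
  R3 -= -1*R2 → (0, 0, 0, -2)  (L[3][2] := -1)

U[1][2] = 1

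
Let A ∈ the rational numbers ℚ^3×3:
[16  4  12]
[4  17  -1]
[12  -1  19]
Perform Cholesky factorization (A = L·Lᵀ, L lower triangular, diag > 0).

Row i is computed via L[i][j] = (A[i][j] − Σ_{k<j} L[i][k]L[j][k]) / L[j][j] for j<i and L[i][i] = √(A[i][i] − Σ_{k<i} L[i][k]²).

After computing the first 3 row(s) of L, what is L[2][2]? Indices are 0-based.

Step 1: L[0][0] = √(16) = 4.
  L[1][0] = (4) / L[0][0] = 1.
Step 2: L[1][1] = √(16) = 4.
  L[2][0] = (12) / L[0][0] = 3.
  L[2][1] = (-4) / L[1][1] = -1.
Step 3: L[2][2] = √(9) = 3.

L[2][2] = 3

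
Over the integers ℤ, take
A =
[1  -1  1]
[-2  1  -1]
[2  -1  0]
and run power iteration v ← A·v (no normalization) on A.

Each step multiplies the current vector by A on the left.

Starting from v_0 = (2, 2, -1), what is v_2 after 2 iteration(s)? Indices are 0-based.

v_2 = (2, -1, -1)

v_0 = (2, 2, -1).
v_1 = A·v_0 = (-1, -1, 2).
v_2 = A·v_1 = (2, -1, -1).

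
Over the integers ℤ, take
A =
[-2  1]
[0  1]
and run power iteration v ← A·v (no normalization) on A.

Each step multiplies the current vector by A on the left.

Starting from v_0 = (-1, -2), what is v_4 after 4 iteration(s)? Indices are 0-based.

v_4 = (-6, -2)

v_0 = (-1, -2).
v_1 = A·v_0 = (0, -2).
v_2 = A·v_1 = (-2, -2).
v_3 = A·v_2 = (2, -2).
v_4 = A·v_3 = (-6, -2).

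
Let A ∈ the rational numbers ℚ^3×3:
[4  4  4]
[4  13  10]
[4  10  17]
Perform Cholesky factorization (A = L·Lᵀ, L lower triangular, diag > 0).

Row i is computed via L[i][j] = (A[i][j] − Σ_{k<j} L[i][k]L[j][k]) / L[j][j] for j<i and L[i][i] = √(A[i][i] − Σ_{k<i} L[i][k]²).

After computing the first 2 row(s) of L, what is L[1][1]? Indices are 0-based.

L[1][1] = 3

Step 1: L[0][0] = √(4) = 2.
  L[1][0] = (4) / L[0][0] = 2.
Step 2: L[1][1] = √(9) = 3.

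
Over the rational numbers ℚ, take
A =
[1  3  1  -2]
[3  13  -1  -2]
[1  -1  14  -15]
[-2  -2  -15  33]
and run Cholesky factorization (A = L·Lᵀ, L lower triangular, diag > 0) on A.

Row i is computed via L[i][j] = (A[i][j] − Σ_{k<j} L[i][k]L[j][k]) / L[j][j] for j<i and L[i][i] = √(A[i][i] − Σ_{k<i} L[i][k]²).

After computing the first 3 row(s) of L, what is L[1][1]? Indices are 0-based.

Step 1: L[0][0] = √(1) = 1.
  L[1][0] = (3) / L[0][0] = 3.
Step 2: L[1][1] = √(4) = 2.
  L[2][0] = (1) / L[0][0] = 1.
  L[2][1] = (-4) / L[1][1] = -2.
Step 3: L[2][2] = √(9) = 3.

L[1][1] = 2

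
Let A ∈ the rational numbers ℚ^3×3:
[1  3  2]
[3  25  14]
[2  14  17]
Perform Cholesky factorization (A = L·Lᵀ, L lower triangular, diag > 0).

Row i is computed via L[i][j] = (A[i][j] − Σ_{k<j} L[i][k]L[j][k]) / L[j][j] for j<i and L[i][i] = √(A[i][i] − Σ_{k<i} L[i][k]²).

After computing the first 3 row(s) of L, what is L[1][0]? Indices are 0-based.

L[1][0] = 3

Step 1: L[0][0] = √(1) = 1.
  L[1][0] = (3) / L[0][0] = 3.
Step 2: L[1][1] = √(16) = 4.
  L[2][0] = (2) / L[0][0] = 2.
  L[2][1] = (8) / L[1][1] = 2.
Step 3: L[2][2] = √(9) = 3.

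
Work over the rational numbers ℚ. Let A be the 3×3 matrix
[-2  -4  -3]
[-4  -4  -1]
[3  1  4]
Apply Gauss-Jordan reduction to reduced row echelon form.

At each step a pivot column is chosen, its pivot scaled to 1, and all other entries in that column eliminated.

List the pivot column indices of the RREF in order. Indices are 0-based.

pivot columns: 0, 1, 2

pivot(0,0)=-2: scale R0 → (1, 2, 3/2)
  clear (1,0): R1 −= (-4)R0 → (0, 4, 5)
  clear (2,0): R2 −= (3)R0 → (0, -5, -1/2)
pivot(1,1)=4: scale R1 → (0, 1, 5/4)
  clear (0,1): R0 −= (2)R1 → (1, 0, -1)
  clear (2,1): R2 −= (-5)R1 → (0, 0, 23/4)
pivot(2,2)=23/4: scale R2 → (0, 0, 1)
  clear (0,2): R0 −= (-1)R2 → (1, 0, 0)
  clear (1,2): R1 −= (5/4)R2 → (0, 1, 0)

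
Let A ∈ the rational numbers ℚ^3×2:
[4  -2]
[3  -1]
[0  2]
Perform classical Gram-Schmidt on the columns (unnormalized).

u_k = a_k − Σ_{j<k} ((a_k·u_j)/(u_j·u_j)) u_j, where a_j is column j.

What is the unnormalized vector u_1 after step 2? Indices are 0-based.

u_1 = (-6/25, 8/25, 2)

Step 1: u_0 = a_0 = (4, 3, 0).
Step 2: u_1 = a_1 − (-11/25)·u_0 = (-6/25, 8/25, 2).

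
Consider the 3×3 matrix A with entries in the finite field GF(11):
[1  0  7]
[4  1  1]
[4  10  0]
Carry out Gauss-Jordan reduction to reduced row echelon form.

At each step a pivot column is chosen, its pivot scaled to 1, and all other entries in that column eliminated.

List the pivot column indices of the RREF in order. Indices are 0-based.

step 1: normalize row 0 (÷1) = (1, 0, 7)
  row 1: subtract 4×row0 = (0, 1, 6)
  row 2: subtract 4×row0 = (0, 10, 5)
step 2: normalize row 1 (÷1) = (0, 1, 6)
  row 2: subtract 10×row1 = (0, 0, 0)
skip col 2 (zero from row 2)

pivot columns: 0, 1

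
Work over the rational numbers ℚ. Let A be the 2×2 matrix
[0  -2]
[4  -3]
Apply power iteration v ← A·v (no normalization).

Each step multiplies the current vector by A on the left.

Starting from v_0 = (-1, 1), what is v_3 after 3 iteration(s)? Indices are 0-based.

v_3 = (-26, 17)

v_0 = (-1, 1).
v_1 = A·v_0 = (-2, -7).
v_2 = A·v_1 = (14, 13).
v_3 = A·v_2 = (-26, 17).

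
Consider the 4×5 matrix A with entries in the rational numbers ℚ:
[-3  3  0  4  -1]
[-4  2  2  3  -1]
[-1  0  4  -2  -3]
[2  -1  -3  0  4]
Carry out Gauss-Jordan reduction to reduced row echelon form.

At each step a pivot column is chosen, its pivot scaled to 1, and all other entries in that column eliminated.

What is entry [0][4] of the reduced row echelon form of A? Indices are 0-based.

pivot(0,0)=-3: scale R0 → (1, -1, 0, -4/3, 1/3)
  clear (1,0): R1 −= (-4)R0 → (0, -2, 2, -7/3, 1/3)
  clear (2,0): R2 −= (-1)R0 → (0, -1, 4, -10/3, -8/3)
  clear (3,0): R3 −= (2)R0 → (0, 1, -3, 8/3, 10/3)
pivot(1,1)=-2: scale R1 → (0, 1, -1, 7/6, -1/6)
  clear (0,1): R0 −= (-1)R1 → (1, 0, -1, -1/6, 1/6)
  clear (2,1): R2 −= (-1)R1 → (0, 0, 3, -13/6, -17/6)
  clear (3,1): R3 −= (1)R1 → (0, 0, -2, 3/2, 7/2)
pivot(2,2)=3: scale R2 → (0, 0, 1, -13/18, -17/18)
  clear (0,2): R0 −= (-1)R2 → (1, 0, 0, -8/9, -7/9)
  clear (1,2): R1 −= (-1)R2 → (0, 1, 0, 4/9, -10/9)
  clear (3,2): R3 −= (-2)R2 → (0, 0, 0, 1/18, 29/18)
pivot(3,3)=1/18: scale R3 → (0, 0, 0, 1, 29)
  clear (0,3): R0 −= (-8/9)R3 → (1, 0, 0, 0, 25)
  clear (1,3): R1 −= (4/9)R3 → (0, 1, 0, 0, -14)
  clear (2,3): R2 −= (-13/18)R3 → (0, 0, 1, 0, 20)

M[0][4] = 25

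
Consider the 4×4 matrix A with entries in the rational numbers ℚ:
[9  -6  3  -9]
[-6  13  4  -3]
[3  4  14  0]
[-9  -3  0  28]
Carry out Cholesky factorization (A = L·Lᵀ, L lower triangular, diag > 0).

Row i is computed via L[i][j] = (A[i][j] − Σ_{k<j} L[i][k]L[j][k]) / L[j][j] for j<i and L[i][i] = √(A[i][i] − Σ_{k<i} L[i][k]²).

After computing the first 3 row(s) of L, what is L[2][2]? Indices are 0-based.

Step 1: L[0][0] = √(9) = 3.
  L[1][0] = (-6) / L[0][0] = -2.
Step 2: L[1][1] = √(9) = 3.
  L[2][0] = (3) / L[0][0] = 1.
  L[2][1] = (6) / L[1][1] = 2.
Step 3: L[2][2] = √(9) = 3.

L[2][2] = 3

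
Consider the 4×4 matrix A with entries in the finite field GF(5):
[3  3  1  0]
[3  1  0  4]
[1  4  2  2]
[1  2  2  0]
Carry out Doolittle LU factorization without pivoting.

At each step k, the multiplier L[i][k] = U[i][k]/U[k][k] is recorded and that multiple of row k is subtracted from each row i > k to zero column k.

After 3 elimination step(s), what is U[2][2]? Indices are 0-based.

U[2][2] = 1

Step 1: pivot at (0,0) is 3.
  row1 ← row1 − (1)·row0  ⇒  L[1][0]=1, U row1=(0, 3, 4, 4)
  row2 ← row2 − (2)·row0  ⇒  L[2][0]=2, U row2=(0, 3, 0, 2)
  row3 ← row3 − (2)·row0  ⇒  L[3][0]=2, U row3=(0, 1, 0, 0)
Step 2: pivot at (1,1) is 3.
  row2 ← row2 − (1)·row1  ⇒  L[2][1]=1, U row2=(0, 0, 1, 3)
  row3 ← row3 − (2)·row1  ⇒  L[3][1]=2, U row3=(0, 0, 2, 2)
Step 3: pivot at (2,2) is 1.
  row3 ← row3 − (2)·row2  ⇒  L[3][2]=2, U row3=(0, 0, 0, 1)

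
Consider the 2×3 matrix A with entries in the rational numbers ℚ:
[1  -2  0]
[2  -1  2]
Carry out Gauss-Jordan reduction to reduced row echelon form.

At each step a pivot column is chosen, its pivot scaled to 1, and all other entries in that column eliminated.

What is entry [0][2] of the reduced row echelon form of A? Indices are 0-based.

M[0][2] = 4/3

[1] R0 /= 1  ⇒  (1, -2, 0)
     R1 -= 2·R0  ⇒  (0, 3, 2)
[2] R1 /= 3  ⇒  (0, 1, 2/3)
     R0 -= -2·R1  ⇒  (1, 0, 4/3)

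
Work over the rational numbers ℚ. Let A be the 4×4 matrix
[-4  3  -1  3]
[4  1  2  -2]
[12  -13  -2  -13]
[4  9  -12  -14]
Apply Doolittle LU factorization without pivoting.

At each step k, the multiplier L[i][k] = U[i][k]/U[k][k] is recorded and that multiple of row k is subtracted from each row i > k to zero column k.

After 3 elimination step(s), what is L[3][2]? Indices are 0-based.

Step 1: pivot at (0,0) is -4.
  row1 ← row1 − (-1)·row0  ⇒  L[1][0]=-1, U row1=(0, 4, 1, 1)
  row2 ← row2 − (-3)·row0  ⇒  L[2][0]=-3, U row2=(0, -4, -5, -4)
  row3 ← row3 − (-1)·row0  ⇒  L[3][0]=-1, U row3=(0, 12, -13, -11)
Step 2: pivot at (1,1) is 4.
  row2 ← row2 − (-1)·row1  ⇒  L[2][1]=-1, U row2=(0, 0, -4, -3)
  row3 ← row3 − (3)·row1  ⇒  L[3][1]=3, U row3=(0, 0, -16, -14)
Step 3: pivot at (2,2) is -4.
  row3 ← row3 − (4)·row2  ⇒  L[3][2]=4, U row3=(0, 0, 0, -2)

L[3][2] = 4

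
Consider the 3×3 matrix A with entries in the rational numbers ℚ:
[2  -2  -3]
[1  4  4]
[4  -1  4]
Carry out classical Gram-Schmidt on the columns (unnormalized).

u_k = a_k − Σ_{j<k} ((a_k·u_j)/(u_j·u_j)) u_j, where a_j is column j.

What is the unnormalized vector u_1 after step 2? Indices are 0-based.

Step 1: u_0 = a_0 = (2, 1, 4).
Step 2: u_1 = a_1 − (-4/21)·u_0 = (-34/21, 88/21, -5/21).

u_1 = (-34/21, 88/21, -5/21)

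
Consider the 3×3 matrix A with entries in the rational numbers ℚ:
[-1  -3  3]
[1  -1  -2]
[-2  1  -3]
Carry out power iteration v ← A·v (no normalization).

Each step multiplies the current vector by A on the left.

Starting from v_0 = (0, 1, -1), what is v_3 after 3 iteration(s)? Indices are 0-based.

v_3 = (33, 28, -48)

v_0 = (0, 1, -1).
v_1 = A·v_0 = (-6, 1, 4).
v_2 = A·v_1 = (15, -15, 1).
v_3 = A·v_2 = (33, 28, -48).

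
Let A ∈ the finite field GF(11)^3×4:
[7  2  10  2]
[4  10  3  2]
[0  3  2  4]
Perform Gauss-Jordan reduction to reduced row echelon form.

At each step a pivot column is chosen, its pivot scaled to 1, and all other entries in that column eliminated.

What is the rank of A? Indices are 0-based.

step 1: normalize row 0 (÷7) = (1, 5, 3, 5)
  row 1: subtract 4×row0 = (0, 1, 2, 4)
step 2: normalize row 1 (÷1) = (0, 1, 2, 4)
  row 0: subtract 5×row1 = (1, 0, 4, 7)
  row 2: subtract 3×row1 = (0, 0, 7, 3)
step 3: normalize row 2 (÷7) = (0, 0, 1, 2)
  row 0: subtract 4×row2 = (1, 0, 0, 10)
  row 1: subtract 2×row2 = (0, 1, 0, 0)

rank = 3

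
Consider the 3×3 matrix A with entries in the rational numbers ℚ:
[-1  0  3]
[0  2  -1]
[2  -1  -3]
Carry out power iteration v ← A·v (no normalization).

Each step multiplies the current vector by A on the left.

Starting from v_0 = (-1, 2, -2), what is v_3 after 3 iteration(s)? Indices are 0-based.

v_3 = (-77, 42, 78)

v_0 = (-1, 2, -2).
v_1 = A·v_0 = (-5, 6, 2).
v_2 = A·v_1 = (11, 10, -22).
v_3 = A·v_2 = (-77, 42, 78).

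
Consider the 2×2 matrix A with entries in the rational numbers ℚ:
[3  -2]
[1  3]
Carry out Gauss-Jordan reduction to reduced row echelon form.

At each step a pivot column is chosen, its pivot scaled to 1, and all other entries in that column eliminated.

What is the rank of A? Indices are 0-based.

rank = 2

[1] R0 /= 3  ⇒  (1, -2/3)
     R1 -= 1·R0  ⇒  (0, 11/3)
[2] R1 /= 11/3  ⇒  (0, 1)
     R0 -= -2/3·R1  ⇒  (1, 0)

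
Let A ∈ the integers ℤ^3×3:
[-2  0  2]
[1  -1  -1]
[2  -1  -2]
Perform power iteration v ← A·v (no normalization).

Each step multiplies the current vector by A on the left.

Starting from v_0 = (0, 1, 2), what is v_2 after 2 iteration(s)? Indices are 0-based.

v_0 = (0, 1, 2).
v_1 = A·v_0 = (4, -3, -5).
v_2 = A·v_1 = (-18, 12, 21).

v_2 = (-18, 12, 21)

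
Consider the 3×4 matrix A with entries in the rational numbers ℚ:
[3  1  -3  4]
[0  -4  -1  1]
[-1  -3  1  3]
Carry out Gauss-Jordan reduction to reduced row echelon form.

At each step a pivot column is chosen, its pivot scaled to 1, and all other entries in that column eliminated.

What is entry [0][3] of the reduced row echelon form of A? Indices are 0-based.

[1] R0 /= 3  ⇒  (1, 1/3, -1, 4/3)
     R2 -= -1·R0  ⇒  (0, -8/3, 0, 13/3)
[2] R1 /= -4  ⇒  (0, 1, 1/4, -1/4)
     R0 -= 1/3·R1  ⇒  (1, 0, -13/12, 17/12)
     R2 -= -8/3·R1  ⇒  (0, 0, 2/3, 11/3)
[3] R2 /= 2/3  ⇒  (0, 0, 1, 11/2)
     R0 -= -13/12·R2  ⇒  (1, 0, 0, 59/8)
     R1 -= 1/4·R2  ⇒  (0, 1, 0, -13/8)

M[0][3] = 59/8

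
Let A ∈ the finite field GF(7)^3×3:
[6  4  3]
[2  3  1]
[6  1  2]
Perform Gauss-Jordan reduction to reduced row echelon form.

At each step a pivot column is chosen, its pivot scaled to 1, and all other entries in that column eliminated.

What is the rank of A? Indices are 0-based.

pivot(0,0)=6: scale R0 → (1, 3, 4)
  clear (1,0): R1 −= (2)R0 → (0, 4, 0)
  clear (2,0): R2 −= (6)R0 → (0, 4, 6)
pivot(1,1)=4: scale R1 → (0, 1, 0)
  clear (0,1): R0 −= (3)R1 → (1, 0, 4)
  clear (2,1): R2 −= (4)R1 → (0, 0, 6)
pivot(2,2)=6: scale R2 → (0, 0, 1)
  clear (0,2): R0 −= (4)R2 → (1, 0, 0)

rank = 3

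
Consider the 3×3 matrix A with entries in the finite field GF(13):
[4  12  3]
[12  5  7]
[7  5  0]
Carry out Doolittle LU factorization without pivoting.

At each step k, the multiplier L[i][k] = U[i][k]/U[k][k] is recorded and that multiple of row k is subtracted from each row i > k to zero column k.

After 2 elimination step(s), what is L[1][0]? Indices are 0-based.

L[1][0] = 3

Step 1: pivot at (0,0) is 4.
  row1 ← row1 − (3)·row0  ⇒  L[1][0]=3, U row1=(0, 8, 11)
  row2 ← row2 − (5)·row0  ⇒  L[2][0]=5, U row2=(0, 10, 11)
Step 2: pivot at (1,1) is 8.
  row2 ← row2 − (11)·row1  ⇒  L[2][1]=11, U row2=(0, 0, 7)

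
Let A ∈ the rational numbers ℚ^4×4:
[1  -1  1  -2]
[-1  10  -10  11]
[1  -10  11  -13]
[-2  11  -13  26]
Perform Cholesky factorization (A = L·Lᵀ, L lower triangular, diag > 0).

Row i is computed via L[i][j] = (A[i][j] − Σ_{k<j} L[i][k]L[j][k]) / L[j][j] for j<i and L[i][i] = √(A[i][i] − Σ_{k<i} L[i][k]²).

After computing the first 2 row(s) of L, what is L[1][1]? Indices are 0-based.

L[1][1] = 3

Step 1: L[0][0] = √(1) = 1.
  L[1][0] = (-1) / L[0][0] = -1.
Step 2: L[1][1] = √(9) = 3.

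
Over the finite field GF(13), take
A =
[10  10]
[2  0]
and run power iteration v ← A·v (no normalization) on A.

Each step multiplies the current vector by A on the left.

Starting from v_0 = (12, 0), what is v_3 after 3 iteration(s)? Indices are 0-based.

v_0 = (12, 0).
v_1 = A·v_0 = (3, 11).
v_2 = A·v_1 = (10, 6).
v_3 = A·v_2 = (4, 7).

v_3 = (4, 7)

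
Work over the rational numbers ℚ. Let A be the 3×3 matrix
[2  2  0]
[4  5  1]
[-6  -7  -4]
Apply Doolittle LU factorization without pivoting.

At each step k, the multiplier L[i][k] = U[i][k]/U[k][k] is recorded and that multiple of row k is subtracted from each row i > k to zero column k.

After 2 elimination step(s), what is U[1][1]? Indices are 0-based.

U[1][1] = 1

Step 1: pivot at (0,0) is 2.
  row1 ← row1 − (2)·row0  ⇒  L[1][0]=2, U row1=(0, 1, 1)
  row2 ← row2 − (-3)·row0  ⇒  L[2][0]=-3, U row2=(0, -1, -4)
Step 2: pivot at (1,1) is 1.
  row2 ← row2 − (-1)·row1  ⇒  L[2][1]=-1, U row2=(0, 0, -3)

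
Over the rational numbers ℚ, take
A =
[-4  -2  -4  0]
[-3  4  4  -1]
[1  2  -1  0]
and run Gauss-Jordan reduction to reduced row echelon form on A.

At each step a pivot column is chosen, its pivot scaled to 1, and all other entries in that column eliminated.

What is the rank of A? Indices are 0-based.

[1] R0 /= -4  ⇒  (1, 1/2, 1, 0)
     R1 -= -3·R0  ⇒  (0, 11/2, 7, -1)
     R2 -= 1·R0  ⇒  (0, 3/2, -2, 0)
[2] R1 /= 11/2  ⇒  (0, 1, 14/11, -2/11)
     R0 -= 1/2·R1  ⇒  (1, 0, 4/11, 1/11)
     R2 -= 3/2·R1  ⇒  (0, 0, -43/11, 3/11)
[3] R2 /= -43/11  ⇒  (0, 0, 1, -3/43)
     R0 -= 4/11·R2  ⇒  (1, 0, 0, 5/43)
     R1 -= 14/11·R2  ⇒  (0, 1, 0, -4/43)

rank = 3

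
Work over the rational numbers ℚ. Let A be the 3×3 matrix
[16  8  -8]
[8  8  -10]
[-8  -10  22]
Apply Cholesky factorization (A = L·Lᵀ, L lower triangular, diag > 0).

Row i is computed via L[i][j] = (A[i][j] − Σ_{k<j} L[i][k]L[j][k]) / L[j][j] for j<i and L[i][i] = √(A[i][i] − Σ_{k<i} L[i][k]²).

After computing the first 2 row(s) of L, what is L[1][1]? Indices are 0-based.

L[1][1] = 2

Step 1: L[0][0] = √(16) = 4.
  L[1][0] = (8) / L[0][0] = 2.
Step 2: L[1][1] = √(4) = 2.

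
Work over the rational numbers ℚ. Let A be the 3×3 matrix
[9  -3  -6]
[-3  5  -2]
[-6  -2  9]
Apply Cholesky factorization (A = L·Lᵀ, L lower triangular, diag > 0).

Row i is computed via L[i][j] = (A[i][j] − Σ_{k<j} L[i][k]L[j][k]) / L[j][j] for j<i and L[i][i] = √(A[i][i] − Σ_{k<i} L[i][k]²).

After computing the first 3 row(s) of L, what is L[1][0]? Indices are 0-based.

L[1][0] = -1

Step 1: L[0][0] = √(9) = 3.
  L[1][0] = (-3) / L[0][0] = -1.
Step 2: L[1][1] = √(4) = 2.
  L[2][0] = (-6) / L[0][0] = -2.
  L[2][1] = (-4) / L[1][1] = -2.
Step 3: L[2][2] = √(1) = 1.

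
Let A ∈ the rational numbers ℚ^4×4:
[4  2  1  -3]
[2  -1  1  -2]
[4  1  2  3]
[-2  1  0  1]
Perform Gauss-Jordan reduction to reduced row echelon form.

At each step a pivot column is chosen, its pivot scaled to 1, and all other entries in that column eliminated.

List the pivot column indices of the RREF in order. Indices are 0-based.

pivot columns: 0, 1, 2, 3

[1] R0 /= 4  ⇒  (1, 1/2, 1/4, -3/4)
     R1 -= 2·R0  ⇒  (0, -2, 1/2, -1/2)
     R2 -= 4·R0  ⇒  (0, -1, 1, 6)
     R3 -= -2·R0  ⇒  (0, 2, 1/2, -1/2)
[2] R1 /= -2  ⇒  (0, 1, -1/4, 1/4)
     R0 -= 1/2·R1  ⇒  (1, 0, 3/8, -7/8)
     R2 -= -1·R1  ⇒  (0, 0, 3/4, 25/4)
     R3 -= 2·R1  ⇒  (0, 0, 1, -1)
[3] R2 /= 3/4  ⇒  (0, 0, 1, 25/3)
     R0 -= 3/8·R2  ⇒  (1, 0, 0, -4)
     R1 -= -1/4·R2  ⇒  (0, 1, 0, 7/3)
     R3 -= 1·R2  ⇒  (0, 0, 0, -28/3)
[4] R3 /= -28/3  ⇒  (0, 0, 0, 1)
     R0 -= -4·R3  ⇒  (1, 0, 0, 0)
     R1 -= 7/3·R3  ⇒  (0, 1, 0, 0)
     R2 -= 25/3·R3  ⇒  (0, 0, 1, 0)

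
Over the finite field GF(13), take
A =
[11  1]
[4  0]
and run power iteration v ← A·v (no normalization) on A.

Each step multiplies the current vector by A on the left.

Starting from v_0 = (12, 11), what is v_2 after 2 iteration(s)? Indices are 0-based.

v_2 = (9, 0)

v_0 = (12, 11).
v_1 = A·v_0 = (0, 9).
v_2 = A·v_1 = (9, 0).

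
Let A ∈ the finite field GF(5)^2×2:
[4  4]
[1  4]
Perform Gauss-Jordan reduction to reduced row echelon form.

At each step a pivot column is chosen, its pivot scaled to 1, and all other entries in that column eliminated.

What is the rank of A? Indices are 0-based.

step 1: normalize row 0 (÷4) = (1, 1)
  row 1: subtract 1×row0 = (0, 3)
step 2: normalize row 1 (÷3) = (0, 1)
  row 0: subtract 1×row1 = (1, 0)

rank = 2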